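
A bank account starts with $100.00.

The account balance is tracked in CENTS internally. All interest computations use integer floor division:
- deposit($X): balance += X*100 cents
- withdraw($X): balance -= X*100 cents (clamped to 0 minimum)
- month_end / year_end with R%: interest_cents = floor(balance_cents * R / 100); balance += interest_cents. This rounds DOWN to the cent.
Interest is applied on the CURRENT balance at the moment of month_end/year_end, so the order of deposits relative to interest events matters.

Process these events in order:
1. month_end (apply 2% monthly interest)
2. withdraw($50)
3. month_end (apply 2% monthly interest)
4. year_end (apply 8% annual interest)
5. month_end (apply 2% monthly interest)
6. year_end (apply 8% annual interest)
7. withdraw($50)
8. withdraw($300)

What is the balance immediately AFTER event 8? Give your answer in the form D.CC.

Answer: 0.00

Derivation:
After 1 (month_end (apply 2% monthly interest)): balance=$102.00 total_interest=$2.00
After 2 (withdraw($50)): balance=$52.00 total_interest=$2.00
After 3 (month_end (apply 2% monthly interest)): balance=$53.04 total_interest=$3.04
After 4 (year_end (apply 8% annual interest)): balance=$57.28 total_interest=$7.28
After 5 (month_end (apply 2% monthly interest)): balance=$58.42 total_interest=$8.42
After 6 (year_end (apply 8% annual interest)): balance=$63.09 total_interest=$13.09
After 7 (withdraw($50)): balance=$13.09 total_interest=$13.09
After 8 (withdraw($300)): balance=$0.00 total_interest=$13.09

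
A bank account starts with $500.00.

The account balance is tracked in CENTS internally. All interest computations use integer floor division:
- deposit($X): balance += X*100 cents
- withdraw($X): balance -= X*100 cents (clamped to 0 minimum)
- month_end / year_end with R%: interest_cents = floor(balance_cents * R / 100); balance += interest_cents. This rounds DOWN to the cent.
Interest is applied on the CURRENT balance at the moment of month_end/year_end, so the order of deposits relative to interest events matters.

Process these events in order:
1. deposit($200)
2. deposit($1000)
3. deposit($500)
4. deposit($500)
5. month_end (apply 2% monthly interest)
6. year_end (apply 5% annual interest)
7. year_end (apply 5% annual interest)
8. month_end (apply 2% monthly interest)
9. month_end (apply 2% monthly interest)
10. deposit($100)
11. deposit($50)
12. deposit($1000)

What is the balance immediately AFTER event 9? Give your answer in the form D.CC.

Answer: 3158.94

Derivation:
After 1 (deposit($200)): balance=$700.00 total_interest=$0.00
After 2 (deposit($1000)): balance=$1700.00 total_interest=$0.00
After 3 (deposit($500)): balance=$2200.00 total_interest=$0.00
After 4 (deposit($500)): balance=$2700.00 total_interest=$0.00
After 5 (month_end (apply 2% monthly interest)): balance=$2754.00 total_interest=$54.00
After 6 (year_end (apply 5% annual interest)): balance=$2891.70 total_interest=$191.70
After 7 (year_end (apply 5% annual interest)): balance=$3036.28 total_interest=$336.28
After 8 (month_end (apply 2% monthly interest)): balance=$3097.00 total_interest=$397.00
After 9 (month_end (apply 2% monthly interest)): balance=$3158.94 total_interest=$458.94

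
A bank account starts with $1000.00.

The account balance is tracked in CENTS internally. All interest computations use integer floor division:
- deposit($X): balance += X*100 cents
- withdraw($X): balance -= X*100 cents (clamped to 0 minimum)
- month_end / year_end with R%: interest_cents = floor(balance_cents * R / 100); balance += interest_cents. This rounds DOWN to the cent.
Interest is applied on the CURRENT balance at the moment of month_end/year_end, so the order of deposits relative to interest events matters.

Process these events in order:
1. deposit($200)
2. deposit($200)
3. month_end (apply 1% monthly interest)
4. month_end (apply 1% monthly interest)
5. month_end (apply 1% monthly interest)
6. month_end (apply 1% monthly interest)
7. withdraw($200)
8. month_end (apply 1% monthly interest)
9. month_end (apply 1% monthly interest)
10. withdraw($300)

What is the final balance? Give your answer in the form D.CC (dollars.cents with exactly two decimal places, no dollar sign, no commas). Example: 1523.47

Answer: 982.09

Derivation:
After 1 (deposit($200)): balance=$1200.00 total_interest=$0.00
After 2 (deposit($200)): balance=$1400.00 total_interest=$0.00
After 3 (month_end (apply 1% monthly interest)): balance=$1414.00 total_interest=$14.00
After 4 (month_end (apply 1% monthly interest)): balance=$1428.14 total_interest=$28.14
After 5 (month_end (apply 1% monthly interest)): balance=$1442.42 total_interest=$42.42
After 6 (month_end (apply 1% monthly interest)): balance=$1456.84 total_interest=$56.84
After 7 (withdraw($200)): balance=$1256.84 total_interest=$56.84
After 8 (month_end (apply 1% monthly interest)): balance=$1269.40 total_interest=$69.40
After 9 (month_end (apply 1% monthly interest)): balance=$1282.09 total_interest=$82.09
After 10 (withdraw($300)): balance=$982.09 total_interest=$82.09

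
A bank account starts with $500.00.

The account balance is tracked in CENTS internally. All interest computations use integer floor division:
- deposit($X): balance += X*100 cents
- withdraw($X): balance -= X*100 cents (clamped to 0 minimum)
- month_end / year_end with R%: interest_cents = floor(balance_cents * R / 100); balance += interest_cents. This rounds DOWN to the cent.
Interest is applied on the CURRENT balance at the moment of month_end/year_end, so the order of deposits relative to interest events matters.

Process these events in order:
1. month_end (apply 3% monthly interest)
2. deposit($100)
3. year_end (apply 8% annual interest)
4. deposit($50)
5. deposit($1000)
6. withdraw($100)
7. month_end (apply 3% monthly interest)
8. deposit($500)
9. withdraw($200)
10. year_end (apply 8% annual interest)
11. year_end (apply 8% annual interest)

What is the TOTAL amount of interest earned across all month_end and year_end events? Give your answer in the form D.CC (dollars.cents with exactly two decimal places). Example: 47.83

Answer: 439.18

Derivation:
After 1 (month_end (apply 3% monthly interest)): balance=$515.00 total_interest=$15.00
After 2 (deposit($100)): balance=$615.00 total_interest=$15.00
After 3 (year_end (apply 8% annual interest)): balance=$664.20 total_interest=$64.20
After 4 (deposit($50)): balance=$714.20 total_interest=$64.20
After 5 (deposit($1000)): balance=$1714.20 total_interest=$64.20
After 6 (withdraw($100)): balance=$1614.20 total_interest=$64.20
After 7 (month_end (apply 3% monthly interest)): balance=$1662.62 total_interest=$112.62
After 8 (deposit($500)): balance=$2162.62 total_interest=$112.62
After 9 (withdraw($200)): balance=$1962.62 total_interest=$112.62
After 10 (year_end (apply 8% annual interest)): balance=$2119.62 total_interest=$269.62
After 11 (year_end (apply 8% annual interest)): balance=$2289.18 total_interest=$439.18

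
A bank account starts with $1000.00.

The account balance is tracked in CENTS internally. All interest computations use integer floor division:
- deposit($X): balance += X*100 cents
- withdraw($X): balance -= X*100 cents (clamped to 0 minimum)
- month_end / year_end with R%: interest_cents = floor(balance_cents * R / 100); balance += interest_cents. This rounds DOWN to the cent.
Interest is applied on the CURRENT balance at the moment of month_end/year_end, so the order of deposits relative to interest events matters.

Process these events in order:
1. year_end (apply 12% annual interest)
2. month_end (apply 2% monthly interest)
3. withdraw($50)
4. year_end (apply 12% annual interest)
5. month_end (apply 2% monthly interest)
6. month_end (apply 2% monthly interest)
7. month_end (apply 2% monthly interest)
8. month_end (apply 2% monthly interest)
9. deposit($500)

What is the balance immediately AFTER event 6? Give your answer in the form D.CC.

Answer: 1272.89

Derivation:
After 1 (year_end (apply 12% annual interest)): balance=$1120.00 total_interest=$120.00
After 2 (month_end (apply 2% monthly interest)): balance=$1142.40 total_interest=$142.40
After 3 (withdraw($50)): balance=$1092.40 total_interest=$142.40
After 4 (year_end (apply 12% annual interest)): balance=$1223.48 total_interest=$273.48
After 5 (month_end (apply 2% monthly interest)): balance=$1247.94 total_interest=$297.94
After 6 (month_end (apply 2% monthly interest)): balance=$1272.89 total_interest=$322.89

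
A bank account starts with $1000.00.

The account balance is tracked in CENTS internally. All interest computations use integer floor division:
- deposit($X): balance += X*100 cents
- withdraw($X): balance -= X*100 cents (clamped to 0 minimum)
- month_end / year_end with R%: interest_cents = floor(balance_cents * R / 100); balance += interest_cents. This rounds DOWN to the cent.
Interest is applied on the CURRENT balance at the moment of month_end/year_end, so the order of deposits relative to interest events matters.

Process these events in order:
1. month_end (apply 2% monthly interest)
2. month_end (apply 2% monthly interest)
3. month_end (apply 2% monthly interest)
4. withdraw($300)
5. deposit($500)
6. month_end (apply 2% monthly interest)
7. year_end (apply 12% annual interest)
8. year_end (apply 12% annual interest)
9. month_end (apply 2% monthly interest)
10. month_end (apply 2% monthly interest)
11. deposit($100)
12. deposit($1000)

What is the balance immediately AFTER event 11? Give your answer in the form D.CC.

After 1 (month_end (apply 2% monthly interest)): balance=$1020.00 total_interest=$20.00
After 2 (month_end (apply 2% monthly interest)): balance=$1040.40 total_interest=$40.40
After 3 (month_end (apply 2% monthly interest)): balance=$1061.20 total_interest=$61.20
After 4 (withdraw($300)): balance=$761.20 total_interest=$61.20
After 5 (deposit($500)): balance=$1261.20 total_interest=$61.20
After 6 (month_end (apply 2% monthly interest)): balance=$1286.42 total_interest=$86.42
After 7 (year_end (apply 12% annual interest)): balance=$1440.79 total_interest=$240.79
After 8 (year_end (apply 12% annual interest)): balance=$1613.68 total_interest=$413.68
After 9 (month_end (apply 2% monthly interest)): balance=$1645.95 total_interest=$445.95
After 10 (month_end (apply 2% monthly interest)): balance=$1678.86 total_interest=$478.86
After 11 (deposit($100)): balance=$1778.86 total_interest=$478.86

Answer: 1778.86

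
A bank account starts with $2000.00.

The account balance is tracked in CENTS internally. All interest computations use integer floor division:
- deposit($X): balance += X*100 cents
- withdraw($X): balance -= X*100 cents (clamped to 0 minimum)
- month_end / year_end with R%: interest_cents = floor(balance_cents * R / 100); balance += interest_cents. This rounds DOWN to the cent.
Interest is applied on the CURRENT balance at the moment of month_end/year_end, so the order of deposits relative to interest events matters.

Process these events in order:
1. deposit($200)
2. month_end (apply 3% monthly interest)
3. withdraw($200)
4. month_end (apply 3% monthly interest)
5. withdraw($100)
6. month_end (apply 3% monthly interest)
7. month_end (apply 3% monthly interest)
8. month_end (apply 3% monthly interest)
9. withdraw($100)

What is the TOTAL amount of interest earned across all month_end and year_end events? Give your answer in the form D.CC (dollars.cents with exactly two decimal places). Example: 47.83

Answer: 316.01

Derivation:
After 1 (deposit($200)): balance=$2200.00 total_interest=$0.00
After 2 (month_end (apply 3% monthly interest)): balance=$2266.00 total_interest=$66.00
After 3 (withdraw($200)): balance=$2066.00 total_interest=$66.00
After 4 (month_end (apply 3% monthly interest)): balance=$2127.98 total_interest=$127.98
After 5 (withdraw($100)): balance=$2027.98 total_interest=$127.98
After 6 (month_end (apply 3% monthly interest)): balance=$2088.81 total_interest=$188.81
After 7 (month_end (apply 3% monthly interest)): balance=$2151.47 total_interest=$251.47
After 8 (month_end (apply 3% monthly interest)): balance=$2216.01 total_interest=$316.01
After 9 (withdraw($100)): balance=$2116.01 total_interest=$316.01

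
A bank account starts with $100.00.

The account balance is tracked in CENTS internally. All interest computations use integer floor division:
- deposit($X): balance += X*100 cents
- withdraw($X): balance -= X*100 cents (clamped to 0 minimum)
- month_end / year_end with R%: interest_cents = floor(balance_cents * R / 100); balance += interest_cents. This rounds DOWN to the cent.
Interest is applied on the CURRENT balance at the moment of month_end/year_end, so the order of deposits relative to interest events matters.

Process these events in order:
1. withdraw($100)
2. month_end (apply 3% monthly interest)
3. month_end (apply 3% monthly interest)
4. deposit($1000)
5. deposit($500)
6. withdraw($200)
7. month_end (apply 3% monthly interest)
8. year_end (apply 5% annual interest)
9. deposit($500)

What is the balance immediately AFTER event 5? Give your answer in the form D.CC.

After 1 (withdraw($100)): balance=$0.00 total_interest=$0.00
After 2 (month_end (apply 3% monthly interest)): balance=$0.00 total_interest=$0.00
After 3 (month_end (apply 3% monthly interest)): balance=$0.00 total_interest=$0.00
After 4 (deposit($1000)): balance=$1000.00 total_interest=$0.00
After 5 (deposit($500)): balance=$1500.00 total_interest=$0.00

Answer: 1500.00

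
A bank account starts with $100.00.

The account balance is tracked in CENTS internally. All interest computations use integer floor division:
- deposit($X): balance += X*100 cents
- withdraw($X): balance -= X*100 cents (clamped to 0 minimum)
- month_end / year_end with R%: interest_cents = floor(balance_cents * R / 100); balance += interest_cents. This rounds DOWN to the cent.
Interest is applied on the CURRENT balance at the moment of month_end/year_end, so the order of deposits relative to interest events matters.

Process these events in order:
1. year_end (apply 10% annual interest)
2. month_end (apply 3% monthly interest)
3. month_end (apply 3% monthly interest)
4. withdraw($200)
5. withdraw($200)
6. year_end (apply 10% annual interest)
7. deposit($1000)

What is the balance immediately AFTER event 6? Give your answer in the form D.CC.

Answer: 0.00

Derivation:
After 1 (year_end (apply 10% annual interest)): balance=$110.00 total_interest=$10.00
After 2 (month_end (apply 3% monthly interest)): balance=$113.30 total_interest=$13.30
After 3 (month_end (apply 3% monthly interest)): balance=$116.69 total_interest=$16.69
After 4 (withdraw($200)): balance=$0.00 total_interest=$16.69
After 5 (withdraw($200)): balance=$0.00 total_interest=$16.69
After 6 (year_end (apply 10% annual interest)): balance=$0.00 total_interest=$16.69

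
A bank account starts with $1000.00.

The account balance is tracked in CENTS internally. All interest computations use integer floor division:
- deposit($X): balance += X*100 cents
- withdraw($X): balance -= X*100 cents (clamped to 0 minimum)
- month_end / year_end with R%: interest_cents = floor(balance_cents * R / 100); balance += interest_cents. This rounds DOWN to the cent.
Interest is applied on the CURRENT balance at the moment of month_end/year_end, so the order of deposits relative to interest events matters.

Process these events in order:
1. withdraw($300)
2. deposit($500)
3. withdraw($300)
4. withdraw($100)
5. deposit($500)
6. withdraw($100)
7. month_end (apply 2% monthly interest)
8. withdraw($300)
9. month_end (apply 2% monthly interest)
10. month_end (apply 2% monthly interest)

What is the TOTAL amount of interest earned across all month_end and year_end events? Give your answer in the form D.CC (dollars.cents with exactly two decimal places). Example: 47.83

After 1 (withdraw($300)): balance=$700.00 total_interest=$0.00
After 2 (deposit($500)): balance=$1200.00 total_interest=$0.00
After 3 (withdraw($300)): balance=$900.00 total_interest=$0.00
After 4 (withdraw($100)): balance=$800.00 total_interest=$0.00
After 5 (deposit($500)): balance=$1300.00 total_interest=$0.00
After 6 (withdraw($100)): balance=$1200.00 total_interest=$0.00
After 7 (month_end (apply 2% monthly interest)): balance=$1224.00 total_interest=$24.00
After 8 (withdraw($300)): balance=$924.00 total_interest=$24.00
After 9 (month_end (apply 2% monthly interest)): balance=$942.48 total_interest=$42.48
After 10 (month_end (apply 2% monthly interest)): balance=$961.32 total_interest=$61.32

Answer: 61.32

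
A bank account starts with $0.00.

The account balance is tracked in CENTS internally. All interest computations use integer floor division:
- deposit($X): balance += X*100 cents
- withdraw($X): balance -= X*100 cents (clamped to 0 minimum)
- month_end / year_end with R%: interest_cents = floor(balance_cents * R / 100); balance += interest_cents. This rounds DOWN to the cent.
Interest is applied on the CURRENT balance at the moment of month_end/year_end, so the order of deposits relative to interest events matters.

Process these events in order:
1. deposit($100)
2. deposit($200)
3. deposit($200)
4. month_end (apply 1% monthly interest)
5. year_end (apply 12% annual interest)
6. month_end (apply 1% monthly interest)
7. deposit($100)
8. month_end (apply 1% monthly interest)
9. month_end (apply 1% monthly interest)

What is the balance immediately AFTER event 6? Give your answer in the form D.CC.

After 1 (deposit($100)): balance=$100.00 total_interest=$0.00
After 2 (deposit($200)): balance=$300.00 total_interest=$0.00
After 3 (deposit($200)): balance=$500.00 total_interest=$0.00
After 4 (month_end (apply 1% monthly interest)): balance=$505.00 total_interest=$5.00
After 5 (year_end (apply 12% annual interest)): balance=$565.60 total_interest=$65.60
After 6 (month_end (apply 1% monthly interest)): balance=$571.25 total_interest=$71.25

Answer: 571.25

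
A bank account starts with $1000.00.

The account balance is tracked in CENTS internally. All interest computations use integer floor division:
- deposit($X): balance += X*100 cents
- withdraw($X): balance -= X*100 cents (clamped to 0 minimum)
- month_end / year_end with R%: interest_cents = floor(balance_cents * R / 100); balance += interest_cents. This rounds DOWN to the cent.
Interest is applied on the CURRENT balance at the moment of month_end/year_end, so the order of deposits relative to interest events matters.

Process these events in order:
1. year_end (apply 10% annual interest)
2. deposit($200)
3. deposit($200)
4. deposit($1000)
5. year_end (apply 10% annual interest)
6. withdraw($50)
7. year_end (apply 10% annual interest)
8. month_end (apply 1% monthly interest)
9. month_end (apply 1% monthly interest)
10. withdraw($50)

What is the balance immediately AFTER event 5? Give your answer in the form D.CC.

After 1 (year_end (apply 10% annual interest)): balance=$1100.00 total_interest=$100.00
After 2 (deposit($200)): balance=$1300.00 total_interest=$100.00
After 3 (deposit($200)): balance=$1500.00 total_interest=$100.00
After 4 (deposit($1000)): balance=$2500.00 total_interest=$100.00
After 5 (year_end (apply 10% annual interest)): balance=$2750.00 total_interest=$350.00

Answer: 2750.00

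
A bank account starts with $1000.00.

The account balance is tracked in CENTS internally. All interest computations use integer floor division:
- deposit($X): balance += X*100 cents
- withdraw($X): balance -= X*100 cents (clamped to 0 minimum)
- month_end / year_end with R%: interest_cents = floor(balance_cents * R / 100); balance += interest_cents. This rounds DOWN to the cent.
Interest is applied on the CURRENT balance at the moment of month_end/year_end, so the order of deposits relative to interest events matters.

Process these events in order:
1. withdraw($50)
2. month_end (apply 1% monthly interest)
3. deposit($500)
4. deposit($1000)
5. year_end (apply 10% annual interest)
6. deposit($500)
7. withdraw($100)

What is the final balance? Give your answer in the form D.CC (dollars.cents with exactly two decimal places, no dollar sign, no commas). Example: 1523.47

Answer: 3105.45

Derivation:
After 1 (withdraw($50)): balance=$950.00 total_interest=$0.00
After 2 (month_end (apply 1% monthly interest)): balance=$959.50 total_interest=$9.50
After 3 (deposit($500)): balance=$1459.50 total_interest=$9.50
After 4 (deposit($1000)): balance=$2459.50 total_interest=$9.50
After 5 (year_end (apply 10% annual interest)): balance=$2705.45 total_interest=$255.45
After 6 (deposit($500)): balance=$3205.45 total_interest=$255.45
After 7 (withdraw($100)): balance=$3105.45 total_interest=$255.45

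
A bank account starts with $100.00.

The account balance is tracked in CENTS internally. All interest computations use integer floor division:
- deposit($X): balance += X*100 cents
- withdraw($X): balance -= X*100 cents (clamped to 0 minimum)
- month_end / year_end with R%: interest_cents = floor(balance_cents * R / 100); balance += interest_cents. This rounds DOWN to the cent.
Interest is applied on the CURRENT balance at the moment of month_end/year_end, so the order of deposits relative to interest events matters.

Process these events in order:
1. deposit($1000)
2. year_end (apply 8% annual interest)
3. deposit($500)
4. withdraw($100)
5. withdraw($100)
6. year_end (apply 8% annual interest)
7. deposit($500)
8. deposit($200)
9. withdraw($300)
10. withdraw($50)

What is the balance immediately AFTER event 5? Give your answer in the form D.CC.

Answer: 1488.00

Derivation:
After 1 (deposit($1000)): balance=$1100.00 total_interest=$0.00
After 2 (year_end (apply 8% annual interest)): balance=$1188.00 total_interest=$88.00
After 3 (deposit($500)): balance=$1688.00 total_interest=$88.00
After 4 (withdraw($100)): balance=$1588.00 total_interest=$88.00
After 5 (withdraw($100)): balance=$1488.00 total_interest=$88.00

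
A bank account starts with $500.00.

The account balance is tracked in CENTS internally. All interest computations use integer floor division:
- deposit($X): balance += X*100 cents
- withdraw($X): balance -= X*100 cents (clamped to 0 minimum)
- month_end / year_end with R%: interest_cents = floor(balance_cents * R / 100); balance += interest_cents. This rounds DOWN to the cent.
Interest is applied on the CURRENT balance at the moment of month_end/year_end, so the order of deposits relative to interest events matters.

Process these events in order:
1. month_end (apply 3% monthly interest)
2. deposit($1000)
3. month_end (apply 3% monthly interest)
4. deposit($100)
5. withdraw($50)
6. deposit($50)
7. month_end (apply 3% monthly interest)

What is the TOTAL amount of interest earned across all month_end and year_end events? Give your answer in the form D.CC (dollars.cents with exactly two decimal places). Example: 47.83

After 1 (month_end (apply 3% monthly interest)): balance=$515.00 total_interest=$15.00
After 2 (deposit($1000)): balance=$1515.00 total_interest=$15.00
After 3 (month_end (apply 3% monthly interest)): balance=$1560.45 total_interest=$60.45
After 4 (deposit($100)): balance=$1660.45 total_interest=$60.45
After 5 (withdraw($50)): balance=$1610.45 total_interest=$60.45
After 6 (deposit($50)): balance=$1660.45 total_interest=$60.45
After 7 (month_end (apply 3% monthly interest)): balance=$1710.26 total_interest=$110.26

Answer: 110.26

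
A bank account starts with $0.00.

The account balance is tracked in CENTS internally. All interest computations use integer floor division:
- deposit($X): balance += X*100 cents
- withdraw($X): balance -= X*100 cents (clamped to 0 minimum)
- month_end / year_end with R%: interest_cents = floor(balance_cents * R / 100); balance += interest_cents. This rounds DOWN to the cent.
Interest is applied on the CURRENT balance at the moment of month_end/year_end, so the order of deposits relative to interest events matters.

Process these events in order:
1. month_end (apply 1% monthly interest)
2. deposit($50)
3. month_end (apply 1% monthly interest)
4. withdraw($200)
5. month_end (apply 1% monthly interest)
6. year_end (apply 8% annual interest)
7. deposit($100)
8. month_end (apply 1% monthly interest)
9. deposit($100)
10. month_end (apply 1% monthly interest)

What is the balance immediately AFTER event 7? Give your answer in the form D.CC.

Answer: 100.00

Derivation:
After 1 (month_end (apply 1% monthly interest)): balance=$0.00 total_interest=$0.00
After 2 (deposit($50)): balance=$50.00 total_interest=$0.00
After 3 (month_end (apply 1% monthly interest)): balance=$50.50 total_interest=$0.50
After 4 (withdraw($200)): balance=$0.00 total_interest=$0.50
After 5 (month_end (apply 1% monthly interest)): balance=$0.00 total_interest=$0.50
After 6 (year_end (apply 8% annual interest)): balance=$0.00 total_interest=$0.50
After 7 (deposit($100)): balance=$100.00 total_interest=$0.50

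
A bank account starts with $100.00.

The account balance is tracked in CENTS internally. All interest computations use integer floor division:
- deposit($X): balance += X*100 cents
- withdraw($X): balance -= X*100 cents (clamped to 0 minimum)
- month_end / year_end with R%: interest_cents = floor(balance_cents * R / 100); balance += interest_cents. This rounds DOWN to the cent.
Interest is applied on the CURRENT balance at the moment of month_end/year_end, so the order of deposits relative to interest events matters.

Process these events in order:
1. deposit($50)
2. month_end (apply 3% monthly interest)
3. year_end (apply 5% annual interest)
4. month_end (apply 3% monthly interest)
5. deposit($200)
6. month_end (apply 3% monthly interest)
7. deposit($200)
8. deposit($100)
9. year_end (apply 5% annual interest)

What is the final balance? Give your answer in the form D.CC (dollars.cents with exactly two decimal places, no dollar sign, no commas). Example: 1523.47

After 1 (deposit($50)): balance=$150.00 total_interest=$0.00
After 2 (month_end (apply 3% monthly interest)): balance=$154.50 total_interest=$4.50
After 3 (year_end (apply 5% annual interest)): balance=$162.22 total_interest=$12.22
After 4 (month_end (apply 3% monthly interest)): balance=$167.08 total_interest=$17.08
After 5 (deposit($200)): balance=$367.08 total_interest=$17.08
After 6 (month_end (apply 3% monthly interest)): balance=$378.09 total_interest=$28.09
After 7 (deposit($200)): balance=$578.09 total_interest=$28.09
After 8 (deposit($100)): balance=$678.09 total_interest=$28.09
After 9 (year_end (apply 5% annual interest)): balance=$711.99 total_interest=$61.99

Answer: 711.99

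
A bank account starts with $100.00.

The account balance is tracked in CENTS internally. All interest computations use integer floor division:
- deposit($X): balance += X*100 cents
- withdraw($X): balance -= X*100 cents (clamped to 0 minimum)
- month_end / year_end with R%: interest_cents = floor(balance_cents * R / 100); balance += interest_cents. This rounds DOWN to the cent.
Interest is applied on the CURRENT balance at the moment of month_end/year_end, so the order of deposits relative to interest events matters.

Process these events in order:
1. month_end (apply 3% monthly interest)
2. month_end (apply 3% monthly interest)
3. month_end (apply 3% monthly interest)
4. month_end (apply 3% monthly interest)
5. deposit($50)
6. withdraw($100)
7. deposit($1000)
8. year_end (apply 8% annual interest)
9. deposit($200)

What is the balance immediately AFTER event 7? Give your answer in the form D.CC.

After 1 (month_end (apply 3% monthly interest)): balance=$103.00 total_interest=$3.00
After 2 (month_end (apply 3% monthly interest)): balance=$106.09 total_interest=$6.09
After 3 (month_end (apply 3% monthly interest)): balance=$109.27 total_interest=$9.27
After 4 (month_end (apply 3% monthly interest)): balance=$112.54 total_interest=$12.54
After 5 (deposit($50)): balance=$162.54 total_interest=$12.54
After 6 (withdraw($100)): balance=$62.54 total_interest=$12.54
After 7 (deposit($1000)): balance=$1062.54 total_interest=$12.54

Answer: 1062.54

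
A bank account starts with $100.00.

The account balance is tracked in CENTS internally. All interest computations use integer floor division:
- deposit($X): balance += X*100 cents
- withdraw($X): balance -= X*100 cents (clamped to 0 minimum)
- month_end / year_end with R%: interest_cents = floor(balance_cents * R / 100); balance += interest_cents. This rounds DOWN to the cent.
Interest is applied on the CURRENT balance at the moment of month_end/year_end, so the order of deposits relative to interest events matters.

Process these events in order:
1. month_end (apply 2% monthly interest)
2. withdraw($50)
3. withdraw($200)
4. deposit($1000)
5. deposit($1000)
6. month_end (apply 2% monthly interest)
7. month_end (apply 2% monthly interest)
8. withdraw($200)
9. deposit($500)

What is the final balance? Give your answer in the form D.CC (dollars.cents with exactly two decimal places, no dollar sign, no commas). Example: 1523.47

Answer: 2380.80

Derivation:
After 1 (month_end (apply 2% monthly interest)): balance=$102.00 total_interest=$2.00
After 2 (withdraw($50)): balance=$52.00 total_interest=$2.00
After 3 (withdraw($200)): balance=$0.00 total_interest=$2.00
After 4 (deposit($1000)): balance=$1000.00 total_interest=$2.00
After 5 (deposit($1000)): balance=$2000.00 total_interest=$2.00
After 6 (month_end (apply 2% monthly interest)): balance=$2040.00 total_interest=$42.00
After 7 (month_end (apply 2% monthly interest)): balance=$2080.80 total_interest=$82.80
After 8 (withdraw($200)): balance=$1880.80 total_interest=$82.80
After 9 (deposit($500)): balance=$2380.80 total_interest=$82.80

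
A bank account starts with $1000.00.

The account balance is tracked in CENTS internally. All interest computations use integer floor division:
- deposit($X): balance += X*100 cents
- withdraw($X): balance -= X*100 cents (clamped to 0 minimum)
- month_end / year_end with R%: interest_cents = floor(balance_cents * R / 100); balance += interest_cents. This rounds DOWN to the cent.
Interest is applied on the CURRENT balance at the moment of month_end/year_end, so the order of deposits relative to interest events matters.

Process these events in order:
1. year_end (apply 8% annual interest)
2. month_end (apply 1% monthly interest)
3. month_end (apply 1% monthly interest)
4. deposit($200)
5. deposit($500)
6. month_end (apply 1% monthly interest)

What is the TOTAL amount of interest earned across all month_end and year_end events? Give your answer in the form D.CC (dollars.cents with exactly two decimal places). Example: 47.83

After 1 (year_end (apply 8% annual interest)): balance=$1080.00 total_interest=$80.00
After 2 (month_end (apply 1% monthly interest)): balance=$1090.80 total_interest=$90.80
After 3 (month_end (apply 1% monthly interest)): balance=$1101.70 total_interest=$101.70
After 4 (deposit($200)): balance=$1301.70 total_interest=$101.70
After 5 (deposit($500)): balance=$1801.70 total_interest=$101.70
After 6 (month_end (apply 1% monthly interest)): balance=$1819.71 total_interest=$119.71

Answer: 119.71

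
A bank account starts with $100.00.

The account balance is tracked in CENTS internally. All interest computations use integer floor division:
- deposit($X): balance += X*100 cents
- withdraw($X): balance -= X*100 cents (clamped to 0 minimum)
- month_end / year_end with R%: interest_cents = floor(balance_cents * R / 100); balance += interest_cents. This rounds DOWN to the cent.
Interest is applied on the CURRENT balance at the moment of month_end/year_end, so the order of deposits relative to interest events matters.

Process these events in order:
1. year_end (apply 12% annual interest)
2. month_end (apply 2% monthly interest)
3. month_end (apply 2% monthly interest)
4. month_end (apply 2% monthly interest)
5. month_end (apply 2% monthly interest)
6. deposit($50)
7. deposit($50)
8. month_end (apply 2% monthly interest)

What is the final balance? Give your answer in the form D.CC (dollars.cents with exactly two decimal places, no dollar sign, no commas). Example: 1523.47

Answer: 225.64

Derivation:
After 1 (year_end (apply 12% annual interest)): balance=$112.00 total_interest=$12.00
After 2 (month_end (apply 2% monthly interest)): balance=$114.24 total_interest=$14.24
After 3 (month_end (apply 2% monthly interest)): balance=$116.52 total_interest=$16.52
After 4 (month_end (apply 2% monthly interest)): balance=$118.85 total_interest=$18.85
After 5 (month_end (apply 2% monthly interest)): balance=$121.22 total_interest=$21.22
After 6 (deposit($50)): balance=$171.22 total_interest=$21.22
After 7 (deposit($50)): balance=$221.22 total_interest=$21.22
After 8 (month_end (apply 2% monthly interest)): balance=$225.64 total_interest=$25.64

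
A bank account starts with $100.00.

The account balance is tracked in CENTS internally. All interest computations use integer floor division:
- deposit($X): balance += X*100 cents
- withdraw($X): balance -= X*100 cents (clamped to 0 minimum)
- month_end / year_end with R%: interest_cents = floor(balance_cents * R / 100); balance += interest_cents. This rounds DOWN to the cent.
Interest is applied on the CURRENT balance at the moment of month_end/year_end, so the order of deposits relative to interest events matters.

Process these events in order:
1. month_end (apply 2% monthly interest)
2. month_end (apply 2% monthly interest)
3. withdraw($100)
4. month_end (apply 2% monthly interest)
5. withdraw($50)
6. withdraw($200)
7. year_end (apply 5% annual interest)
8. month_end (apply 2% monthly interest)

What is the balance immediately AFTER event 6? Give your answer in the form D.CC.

After 1 (month_end (apply 2% monthly interest)): balance=$102.00 total_interest=$2.00
After 2 (month_end (apply 2% monthly interest)): balance=$104.04 total_interest=$4.04
After 3 (withdraw($100)): balance=$4.04 total_interest=$4.04
After 4 (month_end (apply 2% monthly interest)): balance=$4.12 total_interest=$4.12
After 5 (withdraw($50)): balance=$0.00 total_interest=$4.12
After 6 (withdraw($200)): balance=$0.00 total_interest=$4.12

Answer: 0.00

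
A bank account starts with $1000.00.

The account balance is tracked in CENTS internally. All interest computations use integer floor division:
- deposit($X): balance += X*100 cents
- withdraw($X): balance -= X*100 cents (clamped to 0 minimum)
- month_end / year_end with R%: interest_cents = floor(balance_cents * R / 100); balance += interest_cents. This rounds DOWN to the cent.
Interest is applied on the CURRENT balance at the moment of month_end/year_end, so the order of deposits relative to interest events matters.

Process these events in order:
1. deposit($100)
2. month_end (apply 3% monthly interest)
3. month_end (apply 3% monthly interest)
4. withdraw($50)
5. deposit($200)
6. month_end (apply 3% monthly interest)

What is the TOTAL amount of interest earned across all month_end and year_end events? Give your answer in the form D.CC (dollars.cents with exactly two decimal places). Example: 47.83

After 1 (deposit($100)): balance=$1100.00 total_interest=$0.00
After 2 (month_end (apply 3% monthly interest)): balance=$1133.00 total_interest=$33.00
After 3 (month_end (apply 3% monthly interest)): balance=$1166.99 total_interest=$66.99
After 4 (withdraw($50)): balance=$1116.99 total_interest=$66.99
After 5 (deposit($200)): balance=$1316.99 total_interest=$66.99
After 6 (month_end (apply 3% monthly interest)): balance=$1356.49 total_interest=$106.49

Answer: 106.49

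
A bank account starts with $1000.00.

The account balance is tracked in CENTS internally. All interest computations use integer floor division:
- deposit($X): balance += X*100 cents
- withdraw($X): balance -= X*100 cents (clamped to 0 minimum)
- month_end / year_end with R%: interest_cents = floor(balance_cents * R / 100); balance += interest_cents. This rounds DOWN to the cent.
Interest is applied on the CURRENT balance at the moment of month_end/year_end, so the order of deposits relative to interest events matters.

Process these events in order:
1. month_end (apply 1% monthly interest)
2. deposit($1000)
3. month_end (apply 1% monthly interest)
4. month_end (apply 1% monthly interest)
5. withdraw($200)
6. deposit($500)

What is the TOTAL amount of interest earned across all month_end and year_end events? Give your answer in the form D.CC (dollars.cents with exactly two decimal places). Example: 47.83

After 1 (month_end (apply 1% monthly interest)): balance=$1010.00 total_interest=$10.00
After 2 (deposit($1000)): balance=$2010.00 total_interest=$10.00
After 3 (month_end (apply 1% monthly interest)): balance=$2030.10 total_interest=$30.10
After 4 (month_end (apply 1% monthly interest)): balance=$2050.40 total_interest=$50.40
After 5 (withdraw($200)): balance=$1850.40 total_interest=$50.40
After 6 (deposit($500)): balance=$2350.40 total_interest=$50.40

Answer: 50.40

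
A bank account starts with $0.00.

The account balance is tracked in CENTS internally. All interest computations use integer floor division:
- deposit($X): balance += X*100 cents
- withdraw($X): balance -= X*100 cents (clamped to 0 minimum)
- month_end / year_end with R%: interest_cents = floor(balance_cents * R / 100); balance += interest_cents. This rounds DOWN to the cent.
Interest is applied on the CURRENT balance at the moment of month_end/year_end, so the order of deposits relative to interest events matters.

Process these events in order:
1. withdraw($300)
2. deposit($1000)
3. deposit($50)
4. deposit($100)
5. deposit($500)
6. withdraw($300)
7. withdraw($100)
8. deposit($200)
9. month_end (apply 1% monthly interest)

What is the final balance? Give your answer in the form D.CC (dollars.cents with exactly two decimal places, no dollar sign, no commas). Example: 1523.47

After 1 (withdraw($300)): balance=$0.00 total_interest=$0.00
After 2 (deposit($1000)): balance=$1000.00 total_interest=$0.00
After 3 (deposit($50)): balance=$1050.00 total_interest=$0.00
After 4 (deposit($100)): balance=$1150.00 total_interest=$0.00
After 5 (deposit($500)): balance=$1650.00 total_interest=$0.00
After 6 (withdraw($300)): balance=$1350.00 total_interest=$0.00
After 7 (withdraw($100)): balance=$1250.00 total_interest=$0.00
After 8 (deposit($200)): balance=$1450.00 total_interest=$0.00
After 9 (month_end (apply 1% monthly interest)): balance=$1464.50 total_interest=$14.50

Answer: 1464.50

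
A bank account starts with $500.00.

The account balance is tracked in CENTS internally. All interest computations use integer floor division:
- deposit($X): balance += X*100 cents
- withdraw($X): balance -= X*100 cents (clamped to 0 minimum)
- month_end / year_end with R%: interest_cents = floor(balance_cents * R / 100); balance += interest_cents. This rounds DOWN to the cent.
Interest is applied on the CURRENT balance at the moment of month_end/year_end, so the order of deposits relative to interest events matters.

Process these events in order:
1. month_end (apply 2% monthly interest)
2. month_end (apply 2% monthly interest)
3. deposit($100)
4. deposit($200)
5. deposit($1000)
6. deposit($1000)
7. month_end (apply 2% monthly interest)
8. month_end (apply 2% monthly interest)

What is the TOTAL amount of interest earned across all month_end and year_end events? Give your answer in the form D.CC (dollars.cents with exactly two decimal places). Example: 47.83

Answer: 134.13

Derivation:
After 1 (month_end (apply 2% monthly interest)): balance=$510.00 total_interest=$10.00
After 2 (month_end (apply 2% monthly interest)): balance=$520.20 total_interest=$20.20
After 3 (deposit($100)): balance=$620.20 total_interest=$20.20
After 4 (deposit($200)): balance=$820.20 total_interest=$20.20
After 5 (deposit($1000)): balance=$1820.20 total_interest=$20.20
After 6 (deposit($1000)): balance=$2820.20 total_interest=$20.20
After 7 (month_end (apply 2% monthly interest)): balance=$2876.60 total_interest=$76.60
After 8 (month_end (apply 2% monthly interest)): balance=$2934.13 total_interest=$134.13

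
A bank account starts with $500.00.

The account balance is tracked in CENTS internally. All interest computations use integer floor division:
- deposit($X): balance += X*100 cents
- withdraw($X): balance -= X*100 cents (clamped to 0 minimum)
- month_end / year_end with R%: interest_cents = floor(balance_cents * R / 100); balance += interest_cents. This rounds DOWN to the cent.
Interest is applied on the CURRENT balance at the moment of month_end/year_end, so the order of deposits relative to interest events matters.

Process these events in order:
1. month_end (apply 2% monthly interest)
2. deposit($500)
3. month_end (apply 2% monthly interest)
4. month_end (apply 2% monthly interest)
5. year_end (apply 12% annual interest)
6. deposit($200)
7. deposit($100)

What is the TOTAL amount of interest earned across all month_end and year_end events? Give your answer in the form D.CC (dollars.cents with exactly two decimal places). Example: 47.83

After 1 (month_end (apply 2% monthly interest)): balance=$510.00 total_interest=$10.00
After 2 (deposit($500)): balance=$1010.00 total_interest=$10.00
After 3 (month_end (apply 2% monthly interest)): balance=$1030.20 total_interest=$30.20
After 4 (month_end (apply 2% monthly interest)): balance=$1050.80 total_interest=$50.80
After 5 (year_end (apply 12% annual interest)): balance=$1176.89 total_interest=$176.89
After 6 (deposit($200)): balance=$1376.89 total_interest=$176.89
After 7 (deposit($100)): balance=$1476.89 total_interest=$176.89

Answer: 176.89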